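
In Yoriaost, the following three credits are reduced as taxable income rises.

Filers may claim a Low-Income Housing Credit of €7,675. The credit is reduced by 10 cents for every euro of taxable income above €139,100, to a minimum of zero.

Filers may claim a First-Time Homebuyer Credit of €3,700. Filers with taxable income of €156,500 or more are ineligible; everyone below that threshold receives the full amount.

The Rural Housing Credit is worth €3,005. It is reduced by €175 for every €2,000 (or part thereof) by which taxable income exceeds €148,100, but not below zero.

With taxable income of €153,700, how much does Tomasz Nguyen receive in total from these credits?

€12,395

Low-Income Housing Credit: 10% of the €14,600 excess over €139,100 is €1,460; credit = €7,675 − €1,460 = €6,215.
First-Time Homebuyer Credit: €153,700 is below the €156,500 cutoff, so the full €3,700 applies.
Rural Housing Credit: income exceeds €148,100 by €5,600, which is 3 full-or-partial €2,000 increments; reduction = 3 × €175 = €525, leaving €2,480.
Total: €6,215 + €3,700 + €2,480 = €12,395.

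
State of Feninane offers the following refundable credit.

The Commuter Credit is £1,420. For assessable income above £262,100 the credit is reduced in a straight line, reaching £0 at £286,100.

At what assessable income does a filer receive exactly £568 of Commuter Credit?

£276,500

£568 is 568/1,420 of the full £1,420, so 852/1,420 of the £24,000 range has been used: income = £262,100 + £24,000 × 852/1,420 = £276,500.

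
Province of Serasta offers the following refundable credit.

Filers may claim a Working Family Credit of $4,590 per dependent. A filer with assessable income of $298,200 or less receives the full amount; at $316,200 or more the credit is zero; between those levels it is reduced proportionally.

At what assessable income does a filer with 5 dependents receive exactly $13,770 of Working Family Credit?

$305,400

Full credit = 5 × $4,590 = $22,950.
$13,770 is 13,770/22,950 of the full $22,950, so 9,180/22,950 of the $18,000 range has been used: income = $298,200 + $18,000 × 9,180/22,950 = $305,400.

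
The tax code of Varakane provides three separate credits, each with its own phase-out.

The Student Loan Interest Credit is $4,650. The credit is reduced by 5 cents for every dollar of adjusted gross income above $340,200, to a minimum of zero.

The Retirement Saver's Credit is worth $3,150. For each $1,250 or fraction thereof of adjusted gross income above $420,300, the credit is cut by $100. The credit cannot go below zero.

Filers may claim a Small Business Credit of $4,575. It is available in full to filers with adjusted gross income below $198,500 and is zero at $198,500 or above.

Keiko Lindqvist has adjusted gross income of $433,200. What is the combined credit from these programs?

$2,050

Student Loan Interest Credit: 5% of the $93,000 excess over $340,200 is $4,650 ≥ base, so the credit is $0.
Retirement Saver's Credit: income exceeds $420,300 by $12,900, which is 11 full-or-partial $1,250 increments; reduction = 11 × $100 = $1,100, leaving $2,050.
Small Business Credit: $433,200 meets or exceeds the $198,500 cutoff, so the credit is $0.
Total: $0 + $2,050 + $0 = $2,050.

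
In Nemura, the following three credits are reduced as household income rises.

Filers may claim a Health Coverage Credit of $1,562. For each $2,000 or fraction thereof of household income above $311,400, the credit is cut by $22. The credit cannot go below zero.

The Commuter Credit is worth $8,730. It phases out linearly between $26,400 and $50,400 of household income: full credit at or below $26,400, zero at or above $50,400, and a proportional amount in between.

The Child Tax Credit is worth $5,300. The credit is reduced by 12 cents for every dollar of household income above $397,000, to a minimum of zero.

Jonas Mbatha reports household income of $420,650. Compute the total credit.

$2,814

Health Coverage Credit: income exceeds $311,400 by $109,250, which is 55 full-or-partial $2,000 increments; reduction = 55 × $22 = $1,210, leaving $352.
Commuter Credit: $420,650 is at or above $50,400, so the credit is $0.
Child Tax Credit: 12% of the $23,650 excess over $397,000 is $2,838; credit = $5,300 − $2,838 = $2,462.
Total: $352 + $0 + $2,462 = $2,814.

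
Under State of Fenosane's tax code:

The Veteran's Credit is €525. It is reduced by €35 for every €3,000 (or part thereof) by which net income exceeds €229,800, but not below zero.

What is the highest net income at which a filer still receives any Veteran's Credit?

After 14 increments the reduction is 14 × €35 = €490, leaving €35; one more increment wipes it out. Increment 14 ends at excess 14 × €3,000 = €42,000, so the highest qualifying income is €229,800 + €42,000 = €271,800.

€271,800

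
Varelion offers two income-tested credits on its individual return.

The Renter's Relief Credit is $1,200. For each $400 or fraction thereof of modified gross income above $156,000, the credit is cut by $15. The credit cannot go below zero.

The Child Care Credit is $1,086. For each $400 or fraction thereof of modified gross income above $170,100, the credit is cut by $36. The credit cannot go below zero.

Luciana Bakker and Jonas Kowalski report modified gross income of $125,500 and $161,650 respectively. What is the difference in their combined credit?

$225

Luciana ($125,500): Renter's Relief Credit: $125,500 is at or below the $156,000 threshold, so the full $1,200 applies. Child Care Credit: $125,500 is at or below the $170,100 threshold, so the full $1,086 applies. total $1,200 + $1,086 = $2,286
Jonas ($161,650): Renter's Relief Credit: income exceeds $156,000 by $5,650, which is 15 full-or-partial $400 increments; reduction = 15 × $15 = $225, leaving $975. Child Care Credit: $161,650 is at or below the $170,100 threshold, so the full $1,086 applies. total $975 + $1,086 = $2,061
Difference: |$2,286 − $2,061| = $225.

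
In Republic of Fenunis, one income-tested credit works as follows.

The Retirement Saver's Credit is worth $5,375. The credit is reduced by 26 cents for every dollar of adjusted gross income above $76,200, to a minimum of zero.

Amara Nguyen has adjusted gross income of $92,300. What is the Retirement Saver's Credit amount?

Retirement Saver's Credit: 26% of the $16,100 excess over $76,200 is $4,186; credit = $5,375 − $4,186 = $1,189.

$1,189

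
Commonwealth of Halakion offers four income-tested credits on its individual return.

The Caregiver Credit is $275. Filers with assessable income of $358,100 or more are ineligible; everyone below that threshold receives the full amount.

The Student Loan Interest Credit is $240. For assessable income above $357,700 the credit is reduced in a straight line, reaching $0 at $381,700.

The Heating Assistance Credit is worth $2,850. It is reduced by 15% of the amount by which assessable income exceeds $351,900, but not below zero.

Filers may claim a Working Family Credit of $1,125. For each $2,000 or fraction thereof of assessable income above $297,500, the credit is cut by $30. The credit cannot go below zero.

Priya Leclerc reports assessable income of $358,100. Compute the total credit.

Caregiver Credit: $358,100 meets or exceeds the $358,100 cutoff, so the credit is $0.
Student Loan Interest Credit: $358,100 is $400 into a $24,000 phase-out range, leaving 23,600/24,000 of the credit: $240 × 23,600/24,000 = $236.
Heating Assistance Credit: 15% of the $6,200 excess over $351,900 is $930; credit = $2,850 − $930 = $1,920.
Working Family Credit: income exceeds $297,500 by $60,600, which is 31 full-or-partial $2,000 increments; reduction = 31 × $30 = $930, leaving $195.
Total: $0 + $236 + $1,920 + $195 = $2,351.

$2,351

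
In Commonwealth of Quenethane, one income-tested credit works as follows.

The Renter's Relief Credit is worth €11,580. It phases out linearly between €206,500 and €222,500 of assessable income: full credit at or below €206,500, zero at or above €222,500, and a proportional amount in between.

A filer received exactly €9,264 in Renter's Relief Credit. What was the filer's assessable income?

€209,700

€9,264 is 9,264/11,580 of the full €11,580, so 2,316/11,580 of the €16,000 range has been used: income = €206,500 + €16,000 × 2,316/11,580 = €209,700.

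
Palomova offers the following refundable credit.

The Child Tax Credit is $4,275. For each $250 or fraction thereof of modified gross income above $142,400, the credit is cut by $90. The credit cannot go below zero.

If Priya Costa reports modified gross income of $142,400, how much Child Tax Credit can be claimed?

$4,275

Child Tax Credit: $142,400 is at or below the $142,400 threshold, so the full $4,275 applies.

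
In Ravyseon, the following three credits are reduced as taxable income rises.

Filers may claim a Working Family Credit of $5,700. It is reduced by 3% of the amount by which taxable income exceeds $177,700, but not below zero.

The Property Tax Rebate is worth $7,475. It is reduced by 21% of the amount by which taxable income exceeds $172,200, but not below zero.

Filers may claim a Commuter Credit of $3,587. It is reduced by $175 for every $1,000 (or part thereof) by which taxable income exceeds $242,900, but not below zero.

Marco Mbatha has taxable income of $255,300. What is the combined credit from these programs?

$4,684

Working Family Credit: 3% of the $77,600 excess over $177,700 is $2,328; credit = $5,700 − $2,328 = $3,372.
Property Tax Rebate: 21% of the $83,100 excess over $172,200 is $17,451 ≥ base, so the credit is $0.
Commuter Credit: income exceeds $242,900 by $12,400, which is 13 full-or-partial $1,000 increments; reduction = 13 × $175 = $2,275, leaving $1,312.
Total: $3,372 + $0 + $1,312 = $4,684.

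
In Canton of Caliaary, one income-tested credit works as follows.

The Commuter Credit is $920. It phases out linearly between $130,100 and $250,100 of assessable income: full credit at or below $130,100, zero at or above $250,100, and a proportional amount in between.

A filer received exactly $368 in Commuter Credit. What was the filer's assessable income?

$368 is 368/920 of the full $920, so 552/920 of the $120,000 range has been used: income = $130,100 + $120,000 × 552/920 = $202,100.

$202,100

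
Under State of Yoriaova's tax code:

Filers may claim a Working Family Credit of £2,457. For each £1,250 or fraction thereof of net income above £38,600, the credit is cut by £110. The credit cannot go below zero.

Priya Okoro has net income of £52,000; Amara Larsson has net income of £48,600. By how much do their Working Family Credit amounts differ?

£330

Priya (£52,000): Working Family Credit: income exceeds £38,600 by £13,400, which is 11 full-or-partial £1,250 increments; reduction = 11 × £110 = £1,210, leaving £1,247.
Amara (£48,600): Working Family Credit: income exceeds £38,600 by £10,000, which is 8 full-or-partial £1,250 increments; reduction = 8 × £110 = £880, leaving £1,577.
Difference: |£1,247 − £1,577| = £330.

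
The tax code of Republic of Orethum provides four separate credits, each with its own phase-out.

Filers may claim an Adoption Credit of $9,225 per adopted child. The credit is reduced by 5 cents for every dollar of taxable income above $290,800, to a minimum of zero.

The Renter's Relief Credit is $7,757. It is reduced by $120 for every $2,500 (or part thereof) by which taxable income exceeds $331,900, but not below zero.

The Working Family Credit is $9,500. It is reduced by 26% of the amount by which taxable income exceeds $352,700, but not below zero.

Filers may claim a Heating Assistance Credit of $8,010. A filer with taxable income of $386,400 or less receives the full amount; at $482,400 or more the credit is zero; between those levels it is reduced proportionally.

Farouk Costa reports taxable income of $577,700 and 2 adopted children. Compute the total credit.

$4,105

Adoption Credit: base = 2 × $9,225 = $18,450. 5% of the $286,900 excess over $290,800 is $14,345; credit = $18,450 − $14,345 = $4,105.
Renter's Relief Credit: income exceeds $331,900 by $245,800 → 99 increments × $120 = $11,880 ≥ base, so the credit is $0.
Working Family Credit: 26% of the $225,000 excess over $352,700 is $58,500 ≥ base, so the credit is $0.
Heating Assistance Credit: $577,700 is at or above $482,400, so the credit is $0.
Total: $4,105 + $0 + $0 + $0 = $4,105.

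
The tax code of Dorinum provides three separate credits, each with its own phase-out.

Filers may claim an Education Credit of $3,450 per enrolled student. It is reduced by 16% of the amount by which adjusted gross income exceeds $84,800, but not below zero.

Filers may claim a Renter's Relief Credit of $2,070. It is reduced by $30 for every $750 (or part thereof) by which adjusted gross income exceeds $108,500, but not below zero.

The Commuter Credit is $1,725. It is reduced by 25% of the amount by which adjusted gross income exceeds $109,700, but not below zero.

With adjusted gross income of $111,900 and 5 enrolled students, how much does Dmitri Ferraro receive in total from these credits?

Education Credit: base = 5 × $3,450 = $17,250. 16% of the $27,100 excess over $84,800 is $4,336; credit = $17,250 − $4,336 = $12,914.
Renter's Relief Credit: income exceeds $108,500 by $3,400, which is 5 full-or-partial $750 increments; reduction = 5 × $30 = $150, leaving $1,920.
Commuter Credit: 25% of the $2,200 excess over $109,700 is $550; credit = $1,725 − $550 = $1,175.
Total: $12,914 + $1,920 + $1,175 = $16,009.

$16,009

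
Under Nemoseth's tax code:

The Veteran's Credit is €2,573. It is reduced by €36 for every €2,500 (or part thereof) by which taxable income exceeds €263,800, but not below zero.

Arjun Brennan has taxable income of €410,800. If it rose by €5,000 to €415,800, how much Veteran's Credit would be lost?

€72

At €410,800 — income exceeds €263,800 by €147,000, which is 59 full-or-partial €2,500 increments; reduction = 59 × €36 = €2,124, leaving €449.
At €415,800 — income exceeds €263,800 by €152,000, which is 61 full-or-partial €2,500 increments; reduction = 61 × €36 = €2,196, leaving €377.
Lost: €449 − €377 = €72.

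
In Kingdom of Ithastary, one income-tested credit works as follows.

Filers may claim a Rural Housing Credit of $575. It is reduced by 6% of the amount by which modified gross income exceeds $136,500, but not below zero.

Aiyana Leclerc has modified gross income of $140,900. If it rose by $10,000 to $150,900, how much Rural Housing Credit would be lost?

$311

At $140,900 — 6% of the $4,400 excess over $136,500 is $264; credit = $575 − $264 = $311.
At $150,900 — 6% of the $14,400 excess over $136,500 is $864 ≥ base, so the credit is $0.
Lost: $311 − $0 = $311.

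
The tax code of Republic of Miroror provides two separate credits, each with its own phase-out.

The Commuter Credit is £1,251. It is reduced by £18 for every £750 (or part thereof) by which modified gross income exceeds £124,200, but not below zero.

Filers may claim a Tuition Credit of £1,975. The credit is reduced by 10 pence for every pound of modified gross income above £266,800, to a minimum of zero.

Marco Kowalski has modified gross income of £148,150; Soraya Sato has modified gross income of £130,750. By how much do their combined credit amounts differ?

£414

Marco (£148,150): Commuter Credit: income exceeds £124,200 by £23,950, which is 32 full-or-partial £750 increments; reduction = 32 × £18 = £576, leaving £675. Tuition Credit: £148,150 is at or below the £266,800 threshold, so the full £1,975 applies. total £675 + £1,975 = £2,650
Soraya (£130,750): Commuter Credit: income exceeds £124,200 by £6,550, which is 9 full-or-partial £750 increments; reduction = 9 × £18 = £162, leaving £1,089. Tuition Credit: £130,750 is at or below the £266,800 threshold, so the full £1,975 applies. total £1,089 + £1,975 = £3,064
Difference: |£2,650 − £3,064| = £414.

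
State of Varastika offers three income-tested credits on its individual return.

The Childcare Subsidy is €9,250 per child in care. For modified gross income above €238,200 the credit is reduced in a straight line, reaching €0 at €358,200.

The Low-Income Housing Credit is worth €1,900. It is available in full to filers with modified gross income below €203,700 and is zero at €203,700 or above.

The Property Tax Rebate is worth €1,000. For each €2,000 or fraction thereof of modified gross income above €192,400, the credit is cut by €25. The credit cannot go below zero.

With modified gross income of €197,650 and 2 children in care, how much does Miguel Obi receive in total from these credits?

Childcare Subsidy: base = 2 × €9,250 = €18,500. €197,650 is at or below the €238,200 threshold, so the full €18,500 applies.
Low-Income Housing Credit: €197,650 is below the €203,700 cutoff, so the full €1,900 applies.
Property Tax Rebate: income exceeds €192,400 by €5,250, which is 3 full-or-partial €2,000 increments; reduction = 3 × €25 = €75, leaving €925.
Total: €18,500 + €1,900 + €925 = €21,325.

€21,325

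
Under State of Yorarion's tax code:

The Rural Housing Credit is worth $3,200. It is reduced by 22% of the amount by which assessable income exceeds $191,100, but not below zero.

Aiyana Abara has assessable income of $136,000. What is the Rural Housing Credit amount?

$3,200

Rural Housing Credit: $136,000 is at or below the $191,100 threshold, so the full $3,200 applies.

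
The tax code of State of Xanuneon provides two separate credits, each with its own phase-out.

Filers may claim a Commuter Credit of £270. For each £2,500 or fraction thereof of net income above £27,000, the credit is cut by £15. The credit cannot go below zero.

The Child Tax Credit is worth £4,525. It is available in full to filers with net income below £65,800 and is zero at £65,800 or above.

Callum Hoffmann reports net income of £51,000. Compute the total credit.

£4,645

Commuter Credit: income exceeds £27,000 by £24,000, which is 10 full-or-partial £2,500 increments; reduction = 10 × £15 = £150, leaving £120.
Child Tax Credit: £51,000 is below the £65,800 cutoff, so the full £4,525 applies.
Total: £120 + £4,525 = £4,645.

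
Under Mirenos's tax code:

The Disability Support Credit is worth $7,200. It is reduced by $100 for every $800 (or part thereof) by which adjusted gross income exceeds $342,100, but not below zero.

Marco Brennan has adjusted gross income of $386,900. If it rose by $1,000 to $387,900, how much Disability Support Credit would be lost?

$200

At $386,900 — income exceeds $342,100 by $44,800, which is 56 full-or-partial $800 increments; reduction = 56 × $100 = $5,600, leaving $1,600.
At $387,900 — income exceeds $342,100 by $45,800, which is 58 full-or-partial $800 increments; reduction = 58 × $100 = $5,800, leaving $1,400.
Lost: $1,600 − $1,400 = $200.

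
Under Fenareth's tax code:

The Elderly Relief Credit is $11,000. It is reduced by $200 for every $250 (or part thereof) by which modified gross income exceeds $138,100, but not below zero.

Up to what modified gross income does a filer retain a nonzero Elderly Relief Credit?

After 54 increments the reduction is 54 × $200 = $10,800, leaving $200; one more increment wipes it out. Increment 54 ends at excess 54 × $250 = $13,500, so the highest qualifying income is $138,100 + $13,500 = $151,600.

$151,600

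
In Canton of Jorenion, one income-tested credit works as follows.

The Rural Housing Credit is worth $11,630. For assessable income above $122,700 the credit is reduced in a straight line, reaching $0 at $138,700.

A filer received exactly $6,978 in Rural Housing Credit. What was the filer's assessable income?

$6,978 is 6,978/11,630 of the full $11,630, so 4,652/11,630 of the $16,000 range has been used: income = $122,700 + $16,000 × 4,652/11,630 = $129,100.

$129,100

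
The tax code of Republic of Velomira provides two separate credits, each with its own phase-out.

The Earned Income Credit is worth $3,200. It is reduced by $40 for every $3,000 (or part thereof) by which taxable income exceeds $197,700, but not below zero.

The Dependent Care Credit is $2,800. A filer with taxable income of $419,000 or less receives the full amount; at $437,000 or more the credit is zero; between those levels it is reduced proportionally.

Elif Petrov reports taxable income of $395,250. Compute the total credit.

$3,360

Earned Income Credit: income exceeds $197,700 by $197,550, which is 66 full-or-partial $3,000 increments; reduction = 66 × $40 = $2,640, leaving $560.
Dependent Care Credit: $395,250 is at or below the $419,000 threshold, so the full $2,800 applies.
Total: $560 + $2,800 = $3,360.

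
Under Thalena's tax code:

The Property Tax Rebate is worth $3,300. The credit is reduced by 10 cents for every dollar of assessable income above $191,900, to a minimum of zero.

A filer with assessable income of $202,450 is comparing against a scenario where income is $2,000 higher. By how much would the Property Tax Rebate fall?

$200

At $202,450 — 10% of the $10,550 excess over $191,900 is $1,055; credit = $3,300 − $1,055 = $2,245.
At $204,450 — 10% of the $12,550 excess over $191,900 is $1,255; credit = $3,300 − $1,255 = $2,045.
Lost: $2,245 − $2,045 = $200.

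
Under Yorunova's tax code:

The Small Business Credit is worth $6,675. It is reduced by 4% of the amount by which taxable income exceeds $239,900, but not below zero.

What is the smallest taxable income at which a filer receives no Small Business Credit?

The credit falls by 4% of each dollar above $239,900, so it reaches zero when the excess is $6,675 / 4% = $166,875: income = $239,900 + $166,875 = $406,775.

$406,775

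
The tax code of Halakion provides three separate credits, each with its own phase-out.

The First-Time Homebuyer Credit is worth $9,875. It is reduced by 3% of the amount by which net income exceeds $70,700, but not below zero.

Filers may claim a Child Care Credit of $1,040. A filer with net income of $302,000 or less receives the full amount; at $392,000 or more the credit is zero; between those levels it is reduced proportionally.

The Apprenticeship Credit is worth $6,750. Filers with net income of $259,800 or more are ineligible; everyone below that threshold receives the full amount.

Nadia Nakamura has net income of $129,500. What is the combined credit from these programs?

$15,901

First-Time Homebuyer Credit: 3% of the $58,800 excess over $70,700 is $1,764; credit = $9,875 − $1,764 = $8,111.
Child Care Credit: $129,500 is at or below the $302,000 threshold, so the full $1,040 applies.
Apprenticeship Credit: $129,500 is below the $259,800 cutoff, so the full $6,750 applies.
Total: $8,111 + $1,040 + $6,750 = $15,901.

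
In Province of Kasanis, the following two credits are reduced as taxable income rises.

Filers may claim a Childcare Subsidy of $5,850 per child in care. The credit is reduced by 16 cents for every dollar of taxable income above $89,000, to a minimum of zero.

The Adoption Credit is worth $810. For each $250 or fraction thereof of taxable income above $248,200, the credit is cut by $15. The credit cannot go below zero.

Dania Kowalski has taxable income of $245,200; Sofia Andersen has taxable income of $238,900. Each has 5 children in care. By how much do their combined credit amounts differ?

$1,008

Dania ($245,200): Childcare Subsidy: base = 5 × $5,850 = $29,250. 16% of the $156,200 excess over $89,000 is $24,992; credit = $29,250 − $24,992 = $4,258. Adoption Credit: $245,200 is at or below the $248,200 threshold, so the full $810 applies. total $4,258 + $810 = $5,068
Sofia ($238,900): Childcare Subsidy: base = 5 × $5,850 = $29,250. 16% of the $149,900 excess over $89,000 is $23,984; credit = $29,250 − $23,984 = $5,266. Adoption Credit: $238,900 is at or below the $248,200 threshold, so the full $810 applies. total $5,266 + $810 = $6,076
Difference: |$5,068 − $6,076| = $1,008.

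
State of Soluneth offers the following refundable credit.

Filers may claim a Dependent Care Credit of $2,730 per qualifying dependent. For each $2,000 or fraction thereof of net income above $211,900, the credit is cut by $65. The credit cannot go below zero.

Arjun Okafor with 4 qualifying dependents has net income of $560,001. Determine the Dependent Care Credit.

$0

Dependent Care Credit: base = 4 × $2,730 = $10,920. income exceeds $211,900 by $348,101 → 175 increments × $65 = $11,375 ≥ base, so the credit is $0.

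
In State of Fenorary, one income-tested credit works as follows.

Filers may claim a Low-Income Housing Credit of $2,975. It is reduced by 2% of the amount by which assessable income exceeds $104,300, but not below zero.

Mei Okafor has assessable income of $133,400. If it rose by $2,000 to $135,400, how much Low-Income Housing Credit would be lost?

$40

At $133,400 — 2% of the $29,100 excess over $104,300 is $582; credit = $2,975 − $582 = $2,393.
At $135,400 — 2% of the $31,100 excess over $104,300 is $622; credit = $2,975 − $622 = $2,353.
Lost: $2,393 − $2,353 = $40.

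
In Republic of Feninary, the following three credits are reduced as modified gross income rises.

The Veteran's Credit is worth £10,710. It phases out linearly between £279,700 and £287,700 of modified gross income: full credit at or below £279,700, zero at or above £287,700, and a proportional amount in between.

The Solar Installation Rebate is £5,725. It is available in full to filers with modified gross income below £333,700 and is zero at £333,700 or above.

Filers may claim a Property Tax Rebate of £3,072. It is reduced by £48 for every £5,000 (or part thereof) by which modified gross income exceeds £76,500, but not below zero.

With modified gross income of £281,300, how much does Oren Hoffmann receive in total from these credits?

Veteran's Credit: £281,300 is £1,600 into a £8,000 phase-out range, leaving 6,400/8,000 of the credit: £10,710 × 6,400/8,000 = £8,568.
Solar Installation Rebate: £281,300 is below the £333,700 cutoff, so the full £5,725 applies.
Property Tax Rebate: income exceeds £76,500 by £204,800, which is 41 full-or-partial £5,000 increments; reduction = 41 × £48 = £1,968, leaving £1,104.
Total: £8,568 + £5,725 + £1,104 = £15,397.

£15,397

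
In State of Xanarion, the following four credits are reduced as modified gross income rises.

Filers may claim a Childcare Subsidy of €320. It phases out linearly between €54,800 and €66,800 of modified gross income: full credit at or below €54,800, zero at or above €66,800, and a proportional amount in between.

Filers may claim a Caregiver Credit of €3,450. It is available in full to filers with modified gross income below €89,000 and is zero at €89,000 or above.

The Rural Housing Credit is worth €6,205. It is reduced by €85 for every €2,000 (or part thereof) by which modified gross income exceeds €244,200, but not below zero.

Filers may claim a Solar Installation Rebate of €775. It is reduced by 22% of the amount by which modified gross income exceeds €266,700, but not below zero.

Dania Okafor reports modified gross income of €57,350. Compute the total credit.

Childcare Subsidy: €57,350 is €2,550 into a €12,000 phase-out range, leaving 9,450/12,000 of the credit: €320 × 9,450/12,000 = €252.
Caregiver Credit: €57,350 is below the €89,000 cutoff, so the full €3,450 applies.
Rural Housing Credit: €57,350 is at or below the €244,200 threshold, so the full €6,205 applies.
Solar Installation Rebate: €57,350 is at or below the €266,700 threshold, so the full €775 applies.
Total: €252 + €3,450 + €6,205 + €775 = €10,682.

€10,682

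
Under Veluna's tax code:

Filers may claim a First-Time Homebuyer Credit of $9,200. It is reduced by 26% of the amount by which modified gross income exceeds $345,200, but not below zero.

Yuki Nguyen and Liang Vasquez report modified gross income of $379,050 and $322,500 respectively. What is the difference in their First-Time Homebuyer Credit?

$8,801

Yuki ($379,050): First-Time Homebuyer Credit: 26% of the $33,850 excess over $345,200 is $8,801; credit = $9,200 − $8,801 = $399.
Liang ($322,500): First-Time Homebuyer Credit: $322,500 is at or below the $345,200 threshold, so the full $9,200 applies.
Difference: |$399 − $9,200| = $8,801.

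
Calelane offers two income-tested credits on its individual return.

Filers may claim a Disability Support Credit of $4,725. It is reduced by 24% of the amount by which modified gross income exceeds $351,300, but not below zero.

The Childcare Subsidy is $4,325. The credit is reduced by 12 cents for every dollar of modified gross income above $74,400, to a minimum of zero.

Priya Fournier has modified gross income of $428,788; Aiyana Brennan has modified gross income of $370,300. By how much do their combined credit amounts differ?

$165

Priya ($428,788): Disability Support Credit: 24% of the $77,488 excess over $351,300 is $18,597.12 ≥ base, so the credit is $0. Childcare Subsidy: 12% of the $354,388 excess over $74,400 is $42,526.56 ≥ base, so the credit is $0. total $0 + $0 = $0
Aiyana ($370,300): Disability Support Credit: 24% of the $19,000 excess over $351,300 is $4,560; credit = $4,725 − $4,560 = $165. Childcare Subsidy: 12% of the $295,900 excess over $74,400 is $35,508 ≥ base, so the credit is $0. total $165 + $0 = $165
Difference: |$0 − $165| = $165.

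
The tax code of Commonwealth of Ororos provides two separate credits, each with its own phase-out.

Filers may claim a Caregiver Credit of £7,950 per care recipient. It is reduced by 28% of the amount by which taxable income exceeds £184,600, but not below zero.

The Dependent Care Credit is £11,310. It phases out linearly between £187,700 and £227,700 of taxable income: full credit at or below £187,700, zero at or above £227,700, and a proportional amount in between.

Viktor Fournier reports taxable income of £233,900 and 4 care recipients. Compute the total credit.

£17,996

Caregiver Credit: base = 4 × £7,950 = £31,800. 28% of the £49,300 excess over £184,600 is £13,804; credit = £31,800 − £13,804 = £17,996.
Dependent Care Credit: £233,900 is at or above £227,700, so the credit is £0.
Total: £17,996 + £0 = £17,996.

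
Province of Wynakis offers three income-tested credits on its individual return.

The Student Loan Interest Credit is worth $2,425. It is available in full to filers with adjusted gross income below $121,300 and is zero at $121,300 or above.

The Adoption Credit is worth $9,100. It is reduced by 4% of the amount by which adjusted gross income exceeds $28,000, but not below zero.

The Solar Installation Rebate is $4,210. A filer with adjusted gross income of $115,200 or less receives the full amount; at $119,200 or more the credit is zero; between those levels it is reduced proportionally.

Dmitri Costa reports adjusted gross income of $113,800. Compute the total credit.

$12,303

Student Loan Interest Credit: $113,800 is below the $121,300 cutoff, so the full $2,425 applies.
Adoption Credit: 4% of the $85,800 excess over $28,000 is $3,432; credit = $9,100 − $3,432 = $5,668.
Solar Installation Rebate: $113,800 is at or below the $115,200 threshold, so the full $4,210 applies.
Total: $2,425 + $5,668 + $4,210 = $12,303.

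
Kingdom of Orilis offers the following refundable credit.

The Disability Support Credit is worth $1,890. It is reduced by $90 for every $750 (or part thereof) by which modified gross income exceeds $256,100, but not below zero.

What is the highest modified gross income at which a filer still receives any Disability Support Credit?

After 20 increments the reduction is 20 × $90 = $1,800, leaving $90; one more increment wipes it out. Increment 20 ends at excess 20 × $750 = $15,000, so the highest qualifying income is $256,100 + $15,000 = $271,100.

$271,100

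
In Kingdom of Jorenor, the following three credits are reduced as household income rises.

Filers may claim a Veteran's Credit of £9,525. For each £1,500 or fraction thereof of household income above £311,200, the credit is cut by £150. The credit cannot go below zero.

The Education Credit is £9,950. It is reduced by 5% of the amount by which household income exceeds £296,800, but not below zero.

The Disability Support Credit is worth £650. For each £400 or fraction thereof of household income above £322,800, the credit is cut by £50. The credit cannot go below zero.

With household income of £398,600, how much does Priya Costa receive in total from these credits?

£5,535

Veteran's Credit: income exceeds £311,200 by £87,400, which is 59 full-or-partial £1,500 increments; reduction = 59 × £150 = £8,850, leaving £675.
Education Credit: 5% of the £101,800 excess over £296,800 is £5,090; credit = £9,950 − £5,090 = £4,860.
Disability Support Credit: income exceeds £322,800 by £75,800 → 190 increments × £50 = £9,500 ≥ base, so the credit is £0.
Total: £675 + £4,860 + £0 = £5,535.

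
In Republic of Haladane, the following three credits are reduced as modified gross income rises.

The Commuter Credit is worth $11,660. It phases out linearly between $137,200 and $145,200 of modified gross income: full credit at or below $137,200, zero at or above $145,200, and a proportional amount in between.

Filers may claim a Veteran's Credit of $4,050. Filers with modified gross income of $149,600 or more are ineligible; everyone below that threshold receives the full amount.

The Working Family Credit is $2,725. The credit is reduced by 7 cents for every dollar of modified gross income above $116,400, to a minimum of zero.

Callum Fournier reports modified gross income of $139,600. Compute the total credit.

Commuter Credit: $139,600 is $2,400 into a $8,000 phase-out range, leaving 5,600/8,000 of the credit: $11,660 × 5,600/8,000 = $8,162.
Veteran's Credit: $139,600 is below the $149,600 cutoff, so the full $4,050 applies.
Working Family Credit: 7% of the $23,200 excess over $116,400 is $1,624; credit = $2,725 − $1,624 = $1,101.
Total: $8,162 + $4,050 + $1,101 = $13,313.

$13,313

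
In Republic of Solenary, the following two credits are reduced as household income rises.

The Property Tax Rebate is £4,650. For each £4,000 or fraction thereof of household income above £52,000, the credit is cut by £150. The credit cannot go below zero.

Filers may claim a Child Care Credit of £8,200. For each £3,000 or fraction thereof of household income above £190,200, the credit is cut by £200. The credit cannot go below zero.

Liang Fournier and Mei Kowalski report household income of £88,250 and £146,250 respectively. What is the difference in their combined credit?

£2,100

Liang (£88,250): Property Tax Rebate: income exceeds £52,000 by £36,250, which is 10 full-or-partial £4,000 increments; reduction = 10 × £150 = £1,500, leaving £3,150. Child Care Credit: £88,250 is at or below the £190,200 threshold, so the full £8,200 applies. total £3,150 + £8,200 = £11,350
Mei (£146,250): Property Tax Rebate: income exceeds £52,000 by £94,250, which is 24 full-or-partial £4,000 increments; reduction = 24 × £150 = £3,600, leaving £1,050. Child Care Credit: £146,250 is at or below the £190,200 threshold, so the full £8,200 applies. total £1,050 + £8,200 = £9,250
Difference: |£11,350 − £9,250| = £2,100.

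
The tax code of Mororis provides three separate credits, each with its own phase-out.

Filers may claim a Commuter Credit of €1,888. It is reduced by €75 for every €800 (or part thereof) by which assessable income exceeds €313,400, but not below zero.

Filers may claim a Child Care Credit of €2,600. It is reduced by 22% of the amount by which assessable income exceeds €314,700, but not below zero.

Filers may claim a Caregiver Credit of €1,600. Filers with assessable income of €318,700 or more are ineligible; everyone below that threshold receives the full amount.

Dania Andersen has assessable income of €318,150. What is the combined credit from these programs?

Commuter Credit: income exceeds €313,400 by €4,750, which is 6 full-or-partial €800 increments; reduction = 6 × €75 = €450, leaving €1,438.
Child Care Credit: 22% of the €3,450 excess over €314,700 is €759; credit = €2,600 − €759 = €1,841.
Caregiver Credit: €318,150 is below the €318,700 cutoff, so the full €1,600 applies.
Total: €1,438 + €1,841 + €1,600 = €4,879.

€4,879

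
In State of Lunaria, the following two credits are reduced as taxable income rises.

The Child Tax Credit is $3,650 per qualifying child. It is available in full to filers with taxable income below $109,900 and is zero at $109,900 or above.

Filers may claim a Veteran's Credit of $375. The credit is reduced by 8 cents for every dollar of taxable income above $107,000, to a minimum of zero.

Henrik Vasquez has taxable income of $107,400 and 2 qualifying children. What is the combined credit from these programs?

Child Tax Credit: base = 2 × $3,650 = $7,300. $107,400 is below the $109,900 cutoff, so the full $7,300 applies.
Veteran's Credit: 8% of the $400 excess over $107,000 is $32; credit = $375 − $32 = $343.
Total: $7,300 + $343 = $7,643.

$7,643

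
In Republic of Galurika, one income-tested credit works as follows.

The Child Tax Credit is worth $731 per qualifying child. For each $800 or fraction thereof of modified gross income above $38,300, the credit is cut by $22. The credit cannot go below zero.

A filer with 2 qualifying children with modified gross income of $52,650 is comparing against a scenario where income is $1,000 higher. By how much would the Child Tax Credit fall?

$44

At $52,650 — base = 2 × $731 = $1,462. income exceeds $38,300 by $14,350, which is 18 full-or-partial $800 increments; reduction = 18 × $22 = $396, leaving $1,066.
At $53,650 — base = 2 × $731 = $1,462. income exceeds $38,300 by $15,350, which is 20 full-or-partial $800 increments; reduction = 20 × $22 = $440, leaving $1,022.
Lost: $1,066 − $1,022 = $44.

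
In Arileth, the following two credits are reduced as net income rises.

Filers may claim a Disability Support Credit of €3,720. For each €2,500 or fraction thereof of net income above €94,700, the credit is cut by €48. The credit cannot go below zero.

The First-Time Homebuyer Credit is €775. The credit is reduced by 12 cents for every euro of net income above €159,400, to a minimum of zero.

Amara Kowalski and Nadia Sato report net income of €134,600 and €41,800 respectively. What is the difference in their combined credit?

Amara (€134,600): Disability Support Credit: income exceeds €94,700 by €39,900, which is 16 full-or-partial €2,500 increments; reduction = 16 × €48 = €768, leaving €2,952. First-Time Homebuyer Credit: €134,600 is at or below the €159,400 threshold, so the full €775 applies. total €2,952 + €775 = €3,727
Nadia (€41,800): Disability Support Credit: €41,800 is at or below the €94,700 threshold, so the full €3,720 applies. First-Time Homebuyer Credit: €41,800 is at or below the €159,400 threshold, so the full €775 applies. total €3,720 + €775 = €4,495
Difference: |€3,727 − €4,495| = €768.

€768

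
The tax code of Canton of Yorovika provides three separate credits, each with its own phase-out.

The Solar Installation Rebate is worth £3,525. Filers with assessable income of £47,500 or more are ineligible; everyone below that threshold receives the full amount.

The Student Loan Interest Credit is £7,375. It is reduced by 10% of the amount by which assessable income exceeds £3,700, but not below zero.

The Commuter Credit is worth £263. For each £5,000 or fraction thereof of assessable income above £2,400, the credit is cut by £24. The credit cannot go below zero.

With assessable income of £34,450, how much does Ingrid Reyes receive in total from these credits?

£7,920

Solar Installation Rebate: £34,450 is below the £47,500 cutoff, so the full £3,525 applies.
Student Loan Interest Credit: 10% of the £30,750 excess over £3,700 is £3,075; credit = £7,375 − £3,075 = £4,300.
Commuter Credit: income exceeds £2,400 by £32,050, which is 7 full-or-partial £5,000 increments; reduction = 7 × £24 = £168, leaving £95.
Total: £3,525 + £4,300 + £95 = £7,920.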